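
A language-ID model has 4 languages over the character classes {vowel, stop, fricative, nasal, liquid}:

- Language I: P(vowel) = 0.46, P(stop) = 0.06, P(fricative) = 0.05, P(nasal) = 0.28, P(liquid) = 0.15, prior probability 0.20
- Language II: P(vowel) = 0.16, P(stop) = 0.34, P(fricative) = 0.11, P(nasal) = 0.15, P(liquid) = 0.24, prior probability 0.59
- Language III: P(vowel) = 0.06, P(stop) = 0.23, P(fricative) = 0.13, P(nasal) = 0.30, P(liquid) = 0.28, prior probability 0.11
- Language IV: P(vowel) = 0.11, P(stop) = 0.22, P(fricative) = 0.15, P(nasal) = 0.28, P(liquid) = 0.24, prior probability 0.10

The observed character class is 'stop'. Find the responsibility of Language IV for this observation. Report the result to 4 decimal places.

0.0846

By Bayes' theorem, P(k | x) = w_k f_k(x) / Σ_j w_j f_j(x).
Categorical probabilities:
  f_I = P(stop | comp) = 0.06
  f_II = P(stop | comp) = 0.34
  f_III = P(stop | comp) = 0.23
  f_IV = P(stop | comp) = 0.22
Prior × likelihood for each component:
  w_I·f_I = 0.20 × 0.06 = 0.012
  w_II·f_II = 0.59 × 0.34 = 0.2006
  w_III·f_III = 0.11 × 0.23 = 0.0253
  w_IV·f_IV = 0.10 × 0.22 = 0.022
Evidence: 0.012 + 0.2006 + 0.0253 + 0.022 = 0.2599
So the posterior for Language IV is 0.022 / 0.2599 ≈ 0.0846.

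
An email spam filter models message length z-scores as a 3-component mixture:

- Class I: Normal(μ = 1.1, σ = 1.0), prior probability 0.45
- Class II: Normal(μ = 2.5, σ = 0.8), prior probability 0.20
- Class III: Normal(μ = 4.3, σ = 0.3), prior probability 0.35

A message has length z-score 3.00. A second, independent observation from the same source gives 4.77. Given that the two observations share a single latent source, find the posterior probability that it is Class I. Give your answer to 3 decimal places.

0.018

By Bayes' theorem, P(k | x) = π_k f_k(x) / Σ_j π_j f_j(x).
Since both observations come from the same component, the likelihood for component k is f_k(x₁)·f_k(x₂).
  f_I = [(1/(1.0·√(2π)))·exp(−(3.00−1.1)²/(2·1.0²)) = 0.398942·exp(-1.80500) = 0.0656158] × [0.000474434] = 3.11304e-05
  f_II = [(1/(0.8·√(2π)))·exp(−(3.00−2.5)²/(2·0.8²)) = 0.498678·exp(-0.19531) = 0.410201] × [0.00890183] = 0.00365154
  f_III = [(1/(0.3·√(2π)))·exp(−(3.00−4.3)²/(2·0.3²)) = 1.329808·exp(-9.38889) = 0.000111236] × [0.389774] = 4.3357e-05
Prior × likelihood for each component:
  π_I·f_I = 0.45 × 3.11304e-05 = 1.40087e-05
  π_II·f_II = 0.20 × 0.00365154 = 0.000730309
  π_III·f_III = 0.35 × 4.3357e-05 = 1.51749e-05
Normaliser: 1.40087e-05 + 0.000730309 + 1.51749e-05 = 0.000759492
P(Class I | x₁, x₂) = 1.40087e-05 / 0.000759492 ≈ 0.018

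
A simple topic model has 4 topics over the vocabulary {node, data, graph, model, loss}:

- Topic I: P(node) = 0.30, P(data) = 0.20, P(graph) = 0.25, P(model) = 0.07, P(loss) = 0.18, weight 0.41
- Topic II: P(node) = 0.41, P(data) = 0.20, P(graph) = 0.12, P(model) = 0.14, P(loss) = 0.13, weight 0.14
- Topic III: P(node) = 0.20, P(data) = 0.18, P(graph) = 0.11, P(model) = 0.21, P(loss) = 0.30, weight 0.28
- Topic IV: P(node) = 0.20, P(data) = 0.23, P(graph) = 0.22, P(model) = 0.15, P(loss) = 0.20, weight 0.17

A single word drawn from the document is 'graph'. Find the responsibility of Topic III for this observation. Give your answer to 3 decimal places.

The responsibility of component k is π_k f_k(x) divided by Σ_j π_j f_j(x).
Component likelihoods at x = 'graph':
  p_I = 0.25
  p_II = 0.12
  p_III = 0.11
  p_IV = 0.22
Unnormalised posteriors:
  π_I·p_I = 0.41 × 0.25 = 0.1025
  π_II·p_II = 0.14 × 0.12 = 0.0168
  π_III·p_III = 0.28 × 0.11 = 0.0308
  π_IV·p_IV = 0.17 × 0.22 = 0.0374
Marginal: 0.1025 + 0.0168 + 0.0308 + 0.0374 = 0.1875
P(Topic III | 'graph') = 0.0308 / 0.1875 ≈ 0.164

0.164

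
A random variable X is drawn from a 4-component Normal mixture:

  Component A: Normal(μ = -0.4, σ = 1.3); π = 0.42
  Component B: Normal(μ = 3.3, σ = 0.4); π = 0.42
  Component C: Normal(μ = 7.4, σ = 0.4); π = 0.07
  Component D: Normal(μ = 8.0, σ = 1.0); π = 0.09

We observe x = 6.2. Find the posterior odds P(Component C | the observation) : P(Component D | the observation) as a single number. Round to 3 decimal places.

0.109

The posterior odds equal the prior odds times the likelihood ratio: (π_i/π_j)·(f_i(x)/f_j(x)).
Component likelihoods at x = 6.2:
  p_A = 7.76184e-07
  p_B = 3.84634e-12
  p_C = 0.0110796
  p_D = 0.0789502
Odds = (0.07/0.09) × (0.0110796/0.0789502) = 0.777778 × 0.140337 ≈ 0.109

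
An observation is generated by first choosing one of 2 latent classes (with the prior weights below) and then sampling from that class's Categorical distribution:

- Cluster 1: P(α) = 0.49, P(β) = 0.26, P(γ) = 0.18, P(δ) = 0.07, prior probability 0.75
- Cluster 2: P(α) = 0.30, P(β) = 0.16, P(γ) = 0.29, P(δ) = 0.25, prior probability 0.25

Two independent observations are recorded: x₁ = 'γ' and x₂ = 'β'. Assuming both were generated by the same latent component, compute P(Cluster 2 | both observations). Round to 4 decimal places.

0.2484

The responsibility of component k is w_k f_k(x) divided by Σ_j w_j f_j(x).
Since both observations come from the same component, the likelihood for component k is f_k(x₁)·f_k(x₂).
  f_1 = [P(γ | comp) = 0.18] × [0.26] = 0.0468
  f_2 = [P(γ | comp) = 0.29] × [0.16] = 0.0464
Unnormalised posteriors:
  w_1·f_1 = 0.75 × 0.0468 = 0.0351
  w_2·f_2 = 0.25 × 0.0464 = 0.0116
Sum: 0.0351 + 0.0116 = 0.0467
P(Cluster 2 | x₁,x₂) ≈ 0.2484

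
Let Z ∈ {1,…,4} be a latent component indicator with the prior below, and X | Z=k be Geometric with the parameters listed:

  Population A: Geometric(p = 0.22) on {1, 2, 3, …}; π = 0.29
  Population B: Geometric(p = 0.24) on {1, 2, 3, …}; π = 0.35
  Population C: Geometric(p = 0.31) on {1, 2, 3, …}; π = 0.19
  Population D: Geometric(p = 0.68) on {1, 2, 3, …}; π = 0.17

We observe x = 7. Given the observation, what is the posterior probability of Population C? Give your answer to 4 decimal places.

0.1716

P(component k | x) = w_k·f_k(x) / marginal(x), where marginal(x) = Σ_j w_j·f_j(x).
Evaluate each component's likelihood at the observed value:
  p_A = 0.22·(1−0.22)^6 = 0.22·0.2252 = 0.0495439
  p_B = 0.24·(1−0.24)^6 = 0.24·0.1927 = 0.046248
  p_C = 0.31·(1−0.31)^6 = 0.31·0.107918 = 0.0334546
  p_D = 0.68·(1−0.68)^6 = 0.68·0.00107374 = 0.000730144
Unnormalised posteriors:
  w_A·p_A = 0.29 × 0.0495439 = 0.0143677
  w_B·p_B = 0.35 × 0.046248 = 0.0161868
  w_C·p_C = 0.19 × 0.0334546 = 0.00635638
  w_D·p_D = 0.17 × 0.000730144 = 0.000124125
Marginal: 0.0143677 + 0.0161868 + 0.00635638 + 0.000124125 = 0.037035
So the posterior for Population C is 0.00635638 / 0.037035 ≈ 0.1716.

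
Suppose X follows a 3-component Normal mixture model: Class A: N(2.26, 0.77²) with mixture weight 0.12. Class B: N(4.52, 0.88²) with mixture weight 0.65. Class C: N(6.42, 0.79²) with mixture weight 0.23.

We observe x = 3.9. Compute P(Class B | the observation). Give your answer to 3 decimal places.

0.970

By Bayes' theorem, P(k | x) = π_k f_k(x) / Σ_j π_j f_j(x).
Evaluate each component's likelihood at the observed value:
  p_A = 0.0536246
  p_B = 0.353703
  p_C = 0.00311707
Weight by the priors:
  π_A·p_A = 0.12 × 0.0536246 = 0.00643495
  π_B·p_B = 0.65 × 0.353703 = 0.229907
  π_C·p_C = 0.23 × 0.00311707 = 0.000716926
Sum: 0.00643495 + 0.229907 + 0.000716926 = 0.237059
Responsibility of Class B: 0.229907 / 0.237059 ≈ 0.970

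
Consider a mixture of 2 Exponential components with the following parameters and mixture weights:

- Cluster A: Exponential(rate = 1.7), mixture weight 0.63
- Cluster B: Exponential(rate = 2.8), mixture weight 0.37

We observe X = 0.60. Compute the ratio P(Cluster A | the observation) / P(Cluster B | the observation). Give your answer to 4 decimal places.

2.0002

Posterior odds = (π_i f_i(x)) / (π_j f_j(x)); the normalising sum cancels.
Evaluate each component's likelihood at the observed value:
  p_A = 0.613011
  p_B = 0.521847
0.386197 / 0.193083 ≈ 2.0002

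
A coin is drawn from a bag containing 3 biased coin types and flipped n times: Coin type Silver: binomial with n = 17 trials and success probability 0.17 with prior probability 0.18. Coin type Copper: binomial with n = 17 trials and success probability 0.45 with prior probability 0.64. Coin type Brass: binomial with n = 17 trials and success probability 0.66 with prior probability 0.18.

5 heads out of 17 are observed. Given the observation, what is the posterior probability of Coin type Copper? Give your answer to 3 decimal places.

Apply Bayes' rule: the posterior for each component is proportional to its prior times its likelihood at x.
Binomial probabilities:
  L_Silver = 0.0939144
  L_Copper = 0.0874914
  L_Brass = 0.00184934
Weight by the priors:
  π_Silver·L_Silver = 0.18 × 0.0939144 = 0.0169046
  π_Copper·L_Copper = 0.64 × 0.0874914 = 0.0559945
  π_Brass·L_Brass = 0.18 × 0.00184934 = 0.000332881
Evidence: 0.0169046 + 0.0559945 + 0.000332881 = 0.0732319
P(Coin type Copper | 5 heads out of 17) = 0.0559945 / 0.0732319 ≈ 0.765

0.765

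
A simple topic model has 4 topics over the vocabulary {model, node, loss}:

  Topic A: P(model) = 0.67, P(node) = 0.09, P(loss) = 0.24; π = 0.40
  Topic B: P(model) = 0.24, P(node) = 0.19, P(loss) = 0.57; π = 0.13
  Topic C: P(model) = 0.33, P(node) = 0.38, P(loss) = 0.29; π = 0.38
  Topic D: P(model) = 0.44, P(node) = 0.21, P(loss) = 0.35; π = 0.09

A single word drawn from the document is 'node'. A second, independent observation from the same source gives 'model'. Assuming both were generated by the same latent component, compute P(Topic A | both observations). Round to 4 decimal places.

Posterior ∝ prior × likelihood, so P(k | x) ∝ w_k f_k(x); normalise over all components.
Since both observations come from the same component, the likelihood for component k is f_k(x₁)·f_k(x₂).
  f_A = [0.09] × [0.67] = 0.0603
  f_B = [0.19] × [0.24] = 0.0456
  f_C = [0.38] × [0.33] = 0.1254
  f_D = [0.21] × [0.44] = 0.0924
Multiply by the mixture weights:
  w_A·f_A = 0.40 × 0.0603 = 0.02412
  w_B·f_B = 0.13 × 0.0456 = 0.005928
  w_C·f_C = 0.38 × 0.1254 = 0.047652
  w_D·f_D = 0.09 × 0.0924 = 0.008316
Denominator: 0.02412 + 0.005928 + 0.047652 + 0.008316 = 0.086016
P(Topic A | data) = 0.02412 / 0.086016 ≈ 0.2804

0.2804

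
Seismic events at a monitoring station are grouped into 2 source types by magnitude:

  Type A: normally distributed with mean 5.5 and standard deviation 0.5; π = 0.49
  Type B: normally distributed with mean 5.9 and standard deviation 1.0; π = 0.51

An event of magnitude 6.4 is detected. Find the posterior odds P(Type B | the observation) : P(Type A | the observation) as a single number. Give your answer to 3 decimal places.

2.321

Only the two components matter; the odds are (π_i f_i(x)) / (π_j f_j(x)).
Component likelihoods at x = 6.4:
  p_A = (1/(0.5·√(2π)))·exp(−(6.4−5.5)²/(2·0.5²)) = 0.797885·exp(-1.62000) = 0.1579
  p_B = (1/(1.0·√(2π)))·exp(−(6.4−5.9)²/(2·1.0²)) = 0.398942·exp(-0.12500) = 0.352065
0.179553 / 0.0773712 ≈ 2.321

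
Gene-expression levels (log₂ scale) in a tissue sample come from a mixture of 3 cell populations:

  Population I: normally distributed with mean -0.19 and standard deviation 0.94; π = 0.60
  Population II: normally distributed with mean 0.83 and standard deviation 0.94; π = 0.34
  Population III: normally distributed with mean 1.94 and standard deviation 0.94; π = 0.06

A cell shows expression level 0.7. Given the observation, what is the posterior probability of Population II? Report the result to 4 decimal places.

Posterior ∝ prior × likelihood, so P(k | x) ∝ w_k f_k(x); normalise over all components.
Normal densities:
  f_I = (1/(0.94·√(2π)))·exp(−(0.7−-0.19)²/(2·0.94²)) = 0.424407·exp(-0.44822) = 0.271095
  f_II = (1/(0.94·√(2π)))·exp(−(0.7−0.83)²/(2·0.94²)) = 0.424407·exp(-0.00956) = 0.420367
  f_III = (1/(0.94·√(2π)))·exp(−(0.7−1.94)²/(2·0.94²)) = 0.424407·exp(-0.87008) = 0.177792
Prior × likelihood for each component:
  w_I·f_I = 0.60 × 0.271095 = 0.162657
  w_II·f_II = 0.34 × 0.420367 = 0.142925
  w_III·f_III = 0.06 × 0.177792 = 0.0106675
Evidence: 0.162657 + 0.142925 + 0.0106675 = 0.316249
So the posterior for Population II is 0.142925 / 0.316249 ≈ 0.4519.

0.4519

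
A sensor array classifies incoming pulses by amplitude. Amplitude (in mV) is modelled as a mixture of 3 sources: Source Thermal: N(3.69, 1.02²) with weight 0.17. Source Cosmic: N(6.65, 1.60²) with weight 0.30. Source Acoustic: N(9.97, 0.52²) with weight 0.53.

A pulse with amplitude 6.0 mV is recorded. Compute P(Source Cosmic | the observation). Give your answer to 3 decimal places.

0.931

Apply Bayes' rule: the posterior for each component is proportional to its prior times its likelihood at x.
Component likelihoods at x = 6.0 mV:
  f_Thermal = (1/(1.02·√(2π)))·exp(−(6.0−3.69)²/(2·1.02²)) = 0.391120·exp(-2.56445) = 0.0301013
  f_Cosmic = (1/(1.60·√(2π)))·exp(−(6.0−6.65)²/(2·1.60²)) = 0.249339·exp(-0.08252) = 0.22959
  f_Acoustic = (1/(0.52·√(2π)))·exp(−(6.0−9.97)²/(2·0.52²)) = 0.767197·exp(-29.14368) = 1.69032e-13
Unnormalised posteriors:
  w_Thermal·f_Thermal = 0.17 × 0.0301013 = 0.00511722
  w_Cosmic·f_Cosmic = 0.30 × 0.22959 = 0.0688769
  w_Acoustic·f_Acoustic = 0.53 × 1.69032e-13 = 8.9587e-14
Normaliser: 0.00511722 + 0.0688769 + 8.9587e-14 = 0.0739941
P(Source Cosmic | data) = 0.0688769 / 0.0739941 ≈ 0.931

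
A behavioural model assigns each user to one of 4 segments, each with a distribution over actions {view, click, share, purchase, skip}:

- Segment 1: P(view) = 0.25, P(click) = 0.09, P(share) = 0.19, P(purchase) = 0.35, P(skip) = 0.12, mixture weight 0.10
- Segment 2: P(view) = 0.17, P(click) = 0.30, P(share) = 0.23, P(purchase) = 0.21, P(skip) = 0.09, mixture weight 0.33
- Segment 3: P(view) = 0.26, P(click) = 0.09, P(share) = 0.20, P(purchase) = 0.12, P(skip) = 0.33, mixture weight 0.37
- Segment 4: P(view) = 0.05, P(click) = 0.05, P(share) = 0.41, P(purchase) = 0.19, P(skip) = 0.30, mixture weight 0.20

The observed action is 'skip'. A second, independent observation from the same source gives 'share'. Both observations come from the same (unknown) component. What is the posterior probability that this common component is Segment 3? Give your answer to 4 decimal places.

0.4201

Posterior ∝ prior × likelihood, so P(k | x) ∝ π_k f_k(x); normalise over all components.
Since both observations come from the same component, the likelihood for component k is f_k(x₁)·f_k(x₂).
  f_1 = [P(skip | comp) = 0.12] × [0.19] = 0.0228
  f_2 = [P(skip | comp) = 0.09] × [0.23] = 0.0207
  f_3 = [P(skip | comp) = 0.33] × [0.2] = 0.066
  f_4 = [P(skip | comp) = 0.30] × [0.41] = 0.123
Multiply by the mixture weights:
  π_1·f_1 = 0.10 × 0.0228 = 0.00228
  π_2·f_2 = 0.33 × 0.0207 = 0.006831
  π_3·f_3 = 0.37 × 0.066 = 0.02442
  π_4·f_4 = 0.20 × 0.123 = 0.0246
Evidence: 0.00228 + 0.006831 + 0.02442 + 0.0246 = 0.058131
P(Segment 3 | x₁, x₂) = 0.02442 / 0.058131 ≈ 0.4201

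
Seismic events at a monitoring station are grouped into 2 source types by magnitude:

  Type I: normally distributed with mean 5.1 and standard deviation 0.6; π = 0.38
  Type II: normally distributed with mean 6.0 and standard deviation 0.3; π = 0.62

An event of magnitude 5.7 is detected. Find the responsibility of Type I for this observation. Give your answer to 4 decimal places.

0.2346

The responsibility of component k is π_k f_k(x) divided by Σ_j π_j f_j(x).
Evaluate each component's likelihood at the observed value:
  L_I = (1/(0.6·√(2π)))·exp(−(5.7−5.1)²/(2·0.6²)) = 0.664904·exp(-0.50000) = 0.403285
  L_II = (1/(0.3·√(2π)))·exp(−(5.7−6.0)²/(2·0.3²)) = 1.329808·exp(-0.50000) = 0.806569
Weight by the priors:
  π_I·L_I = 0.38 × 0.403285 = 0.153248
  π_II·L_II = 0.62 × 0.806569 = 0.500073
Evidence: 0.153248 + 0.500073 = 0.653321
Responsibility of Type I: 0.153248 / 0.653321 ≈ 0.2346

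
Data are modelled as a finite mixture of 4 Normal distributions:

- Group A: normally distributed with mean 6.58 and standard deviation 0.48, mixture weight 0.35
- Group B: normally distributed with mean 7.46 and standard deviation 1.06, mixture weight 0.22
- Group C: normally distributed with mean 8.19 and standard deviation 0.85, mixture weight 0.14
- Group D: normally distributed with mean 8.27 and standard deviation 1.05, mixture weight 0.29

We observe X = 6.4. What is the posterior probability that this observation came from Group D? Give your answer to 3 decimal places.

Posterior ∝ prior × likelihood, so P(k | x) ∝ π_k f_k(x); normalise over all components.
Normal densities:
  p_A = 0.774698
  p_B = 0.228274
  p_C = 0.0511092
  p_D = 0.0777992
Multiply by the mixture weights:
  π_A·p_A = 0.35 × 0.774698 = 0.271144
  π_B·p_B = 0.22 × 0.228274 = 0.0502203
  π_C·p_C = 0.14 × 0.0511092 = 0.00715529
  π_D·p_D = 0.29 × 0.0777992 = 0.0225618
Sum: 0.271144 + 0.0502203 + 0.00715529 + 0.0225618 = 0.351082
P(Group D | the observation) = 0.0225618 / 0.351082 ≈ 0.064

0.064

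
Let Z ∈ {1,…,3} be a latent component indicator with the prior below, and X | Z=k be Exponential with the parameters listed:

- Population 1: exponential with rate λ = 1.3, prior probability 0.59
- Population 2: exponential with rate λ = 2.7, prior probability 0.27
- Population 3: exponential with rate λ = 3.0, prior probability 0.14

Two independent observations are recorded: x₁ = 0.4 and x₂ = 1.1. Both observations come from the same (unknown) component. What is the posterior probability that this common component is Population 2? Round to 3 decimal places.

P(component k | x) = w_k·f_k(x) / marginal(x), where marginal(x) = Σ_j w_j·f_j(x).
Since both observations come from the same component, the likelihood for component k is f_k(x₁)·f_k(x₂).
  f_1 = [0.772877] × [0.311102] = 0.240443
  f_2 = [0.916908] × [0.138519] = 0.127009
  f_3 = [0.903583] × [0.11065] = 0.099981
Weight by the priors:
  w_1·f_1 = 0.59 × 0.240443 = 0.141861
  w_2·f_2 = 0.27 × 0.127009 = 0.0342925
  w_3·f_3 = 0.14 × 0.099981 = 0.0139973
Evidence: 0.141861 + 0.0342925 + 0.0139973 = 0.190151
Responsibility of Population 2: 0.0342925 / 0.190151 ≈ 0.180

0.180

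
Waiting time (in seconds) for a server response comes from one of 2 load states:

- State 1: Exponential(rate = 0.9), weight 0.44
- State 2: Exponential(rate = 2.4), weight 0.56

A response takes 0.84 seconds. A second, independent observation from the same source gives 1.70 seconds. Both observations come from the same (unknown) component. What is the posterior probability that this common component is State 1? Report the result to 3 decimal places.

0.833

Posterior ∝ prior × likelihood, so P(k | x) ∝ w_k f_k(x); normalise over all components.
Since both observations come from the same component, the likelihood for component k is f_k(x₁)·f_k(x₂).
  L_1 = [0.9·e^(−0.9·0.84) = 0.9·e^(−0.7560) = 0.422587] × [0.194882] = 0.0823546
  L_2 = [2.4·e^(−2.4·0.84) = 2.4·e^(−2.0160) = 0.319649] × [0.0405779] = 0.0129707
Prior × likelihood for each component:
  w_1·L_1 = 0.44 × 0.0823546 = 0.036236
  w_2·L_2 = 0.56 × 0.0129707 = 0.00726359
Evidence: 0.036236 + 0.00726359 = 0.0434996
Responsibility of State 1: 0.036236 / 0.0434996 ≈ 0.833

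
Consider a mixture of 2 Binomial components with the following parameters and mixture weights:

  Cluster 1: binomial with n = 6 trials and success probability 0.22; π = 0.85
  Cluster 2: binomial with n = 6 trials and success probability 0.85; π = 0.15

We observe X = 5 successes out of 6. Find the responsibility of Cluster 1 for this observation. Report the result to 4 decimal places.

P(component k | x) = π_k·f_k(x) / marginal(x), where marginal(x) = Σ_j π_j·f_j(x).
Binomial probabilities:
  L_1 = 0.0024119
  L_2 = 0.399335
Unnormalised posteriors:
  π_1·L_1 = 0.85 × 0.0024119 = 0.00205011
  π_2·L_2 = 0.15 × 0.399335 = 0.0599002
Evidence: 0.00205011 + 0.0599002 = 0.0619503
P(Cluster 1 | x) = 0.00205011 / 0.0619503 ≈ 0.0331

0.0331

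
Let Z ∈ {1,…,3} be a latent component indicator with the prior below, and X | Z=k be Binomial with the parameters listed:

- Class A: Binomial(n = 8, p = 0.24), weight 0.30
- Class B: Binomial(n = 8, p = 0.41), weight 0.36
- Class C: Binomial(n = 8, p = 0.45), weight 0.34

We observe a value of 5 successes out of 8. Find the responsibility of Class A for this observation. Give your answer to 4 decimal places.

0.0523

Posterior ∝ prior × likelihood, so P(k | x) ∝ π_k f_k(x); normalise over all components.
Component likelihoods at x = 5 successes out of 8:
  p_A = 0.0195742
  p_B = 0.133249
  p_C = 0.171925
Prior × likelihood for each component:
  π_A·p_A = 0.30 × 0.0195742 = 0.00587227
  π_B·p_B = 0.36 × 0.133249 = 0.0479696
  π_C·p_C = 0.34 × 0.171925 = 0.0584545
Marginal: 0.00587227 + 0.0479696 + 0.0584545 = 0.112296
P(Class A | data) = 0.00587227 / 0.112296 ≈ 0.0523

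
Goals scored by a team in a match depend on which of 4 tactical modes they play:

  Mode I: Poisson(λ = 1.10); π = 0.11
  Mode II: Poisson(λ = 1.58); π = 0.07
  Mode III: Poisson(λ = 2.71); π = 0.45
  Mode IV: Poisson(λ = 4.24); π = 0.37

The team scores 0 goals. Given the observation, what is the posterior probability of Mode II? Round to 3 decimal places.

0.167

P(component k | x) = w_k·f_k(x) / marginal(x), where marginal(x) = Σ_j w_j·f_j(x).
Evaluate each component's likelihood at the observed value:
  f_I = e^(−1.10)·1.10^0/0! = 0.332871
  f_II = e^(−1.58)·1.58^0/0! = 0.205975
  f_III = e^(−2.71)·2.71^0/0! = 0.0665368
  f_IV = e^(−4.24)·4.24^0/0! = 0.0144076
Prior × likelihood for each component:
  w_I·f_I = 0.11 × 0.332871 = 0.0366158
  w_II·f_II = 0.07 × 0.205975 = 0.0144183
  w_III·f_III = 0.45 × 0.0665368 = 0.0299416
  w_IV·f_IV = 0.37 × 0.0144076 = 0.00533081
Marginal: 0.0366158 + 0.0144183 + 0.0299416 + 0.00533081 = 0.0863064
P(Mode II | 0 goals) ≈ 0.167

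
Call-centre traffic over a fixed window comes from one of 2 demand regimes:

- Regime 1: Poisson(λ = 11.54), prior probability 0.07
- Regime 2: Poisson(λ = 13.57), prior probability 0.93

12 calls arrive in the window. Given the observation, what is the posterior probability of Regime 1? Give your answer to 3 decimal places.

Apply Bayes' rule: the posterior for each component is proportional to its prior times its likelihood at x.
Evaluate each component's likelihood at the observed value:
  p_1 = e^(−11.54)·11.54^12/12! = 0.113338
  p_2 = e^(−13.57)·13.57^12/12! = 0.104051
Multiply by the mixture weights:
  w_1·p_1 = 0.07 × 0.113338 = 0.00793364
  w_2·p_2 = 0.93 × 0.104051 = 0.0967672
Marginal: 0.00793364 + 0.0967672 = 0.104701
So the posterior for Regime 1 is 0.00793364 / 0.104701 ≈ 0.076.

0.076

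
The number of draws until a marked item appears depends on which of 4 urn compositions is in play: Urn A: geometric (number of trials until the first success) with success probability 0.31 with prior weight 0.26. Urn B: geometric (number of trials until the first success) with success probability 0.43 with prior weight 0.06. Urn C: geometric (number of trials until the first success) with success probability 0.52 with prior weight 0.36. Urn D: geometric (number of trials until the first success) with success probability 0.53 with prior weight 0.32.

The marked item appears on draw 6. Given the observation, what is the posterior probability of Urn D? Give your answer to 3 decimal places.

0.170

The responsibility of component k is w_k f_k(x) divided by Σ_j w_j f_j(x).
Evaluate each component's likelihood at the observed value:
  L_A = 0.048485
  L_B = 0.0258728
  L_C = 0.0132498
  L_D = 0.0121553
Multiply by the mixture weights:
  w_A·L_A = 0.26 × 0.048485 = 0.0126061
  w_B·L_B = 0.06 × 0.0258728 = 0.00155237
  w_C·L_C = 0.36 × 0.0132498 = 0.00476993
  w_D·L_D = 0.32 × 0.0121553 = 0.00388969
Marginal: 0.0126061 + 0.00155237 + 0.00476993 + 0.00388969 = 0.0228181
Responsibility of Urn D: 0.00388969 / 0.0228181 ≈ 0.170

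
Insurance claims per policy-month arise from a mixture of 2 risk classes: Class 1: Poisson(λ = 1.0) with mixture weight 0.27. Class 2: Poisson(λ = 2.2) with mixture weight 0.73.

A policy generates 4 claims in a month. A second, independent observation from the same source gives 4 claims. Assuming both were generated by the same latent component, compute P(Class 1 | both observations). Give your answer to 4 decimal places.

The responsibility of component k is π_k f_k(x) divided by Σ_j π_j f_j(x).
Since both observations come from the same component, the likelihood for component k is f_k(x₁)·f_k(x₂).
  p_1 = [e^(−1.0)·1.0^4/4! = 0.0153283] × [0.0153283] = 0.000234957
  p_2 = [e^(−2.2)·2.2^4/4! = 0.108151] × [0.108151] = 0.0116967
Prior × likelihood for each component:
  π_1·p_1 = 0.27 × 0.000234957 = 6.34384e-05
  π_2·p_2 = 0.73 × 0.0116967 = 0.00853859
Sum: 6.34384e-05 + 0.00853859 = 0.00860203
So the posterior for Class 1 is 6.34384e-05 / 0.00860203 ≈ 0.0074.

0.0074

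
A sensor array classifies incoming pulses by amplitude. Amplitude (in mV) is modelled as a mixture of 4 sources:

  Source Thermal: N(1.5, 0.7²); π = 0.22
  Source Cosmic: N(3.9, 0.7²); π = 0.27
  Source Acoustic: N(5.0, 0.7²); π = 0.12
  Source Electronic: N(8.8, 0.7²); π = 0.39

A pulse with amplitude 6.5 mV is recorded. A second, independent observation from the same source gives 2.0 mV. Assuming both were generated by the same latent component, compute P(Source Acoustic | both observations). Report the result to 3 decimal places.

0.153

By Bayes' theorem, P(k | x) = P(Z=k) f_k(x) / Σ_j P(Z=j) f_j(x).
Since both observations come from the same component, the likelihood for component k is f_k(x₁)·f_k(x₂).
  L_Thermal = [4.75194e-12] × [0.441593] = 2.09843e-12
  L_Cosmic = [0.000575528] × [0.0143223] = 8.24289e-06
  L_Acoustic = [0.057373] × [5.8532e-05] = 3.35815e-06
  L_Electronic = [0.00257934] × [1.8374e-21] = 4.73927e-24
Unnormalised posteriors:
  P(Z=Thermal)·L_Thermal = 0.22 × 2.09843e-12 = 4.61654e-13
  P(Z=Cosmic)·L_Cosmic = 0.27 × 8.24289e-06 = 2.22558e-06
  P(Z=Acoustic)·L_Acoustic = 0.12 × 3.35815e-06 = 4.02979e-07
  P(Z=Electronic)·L_Electronic = 0.39 × 4.73927e-24 = 1.84831e-24
Evidence: 4.61654e-13 + 2.22558e-06 + 4.02979e-07 + 1.84831e-24 = 2.62856e-06
P(Source Acoustic | x) = 4.02979e-07 / 2.62856e-06 ≈ 0.153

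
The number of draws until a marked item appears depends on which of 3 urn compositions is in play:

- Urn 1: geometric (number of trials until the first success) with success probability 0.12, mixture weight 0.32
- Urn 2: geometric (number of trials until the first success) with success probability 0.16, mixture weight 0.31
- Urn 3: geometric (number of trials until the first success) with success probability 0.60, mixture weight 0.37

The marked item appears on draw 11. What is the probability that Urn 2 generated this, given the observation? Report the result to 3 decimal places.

Apply Bayes' rule: the posterior for each component is proportional to its prior times its likelihood at x.
Component likelihoods at x = 11:
  p_1 = 0.12·(1−0.12)^10 = 0.12·0.278501 = 0.0334201
  p_2 = 0.16·(1−0.16)^10 = 0.16·0.174901 = 0.0279842
  p_3 = 0.60·(1−0.60)^10 = 0.60·0.000104858 = 6.29146e-05
Multiply by the mixture weights:
  w_1·p_1 = 0.32 × 0.0334201 = 0.0106944
  w_2·p_2 = 0.31 × 0.0279842 = 0.0086751
  w_3·p_3 = 0.37 × 6.29146e-05 = 2.32784e-05
Evidence: 0.0106944 + 0.0086751 + 2.32784e-05 = 0.0193928
Responsibility of Urn 2: 0.0086751 / 0.0193928 ≈ 0.447

0.447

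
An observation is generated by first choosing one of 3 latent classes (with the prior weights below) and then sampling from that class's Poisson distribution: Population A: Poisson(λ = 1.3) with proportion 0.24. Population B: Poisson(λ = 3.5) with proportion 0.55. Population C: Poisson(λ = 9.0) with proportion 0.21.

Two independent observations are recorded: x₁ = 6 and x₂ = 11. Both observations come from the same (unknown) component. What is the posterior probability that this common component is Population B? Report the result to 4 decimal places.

0.0164

Posterior ∝ prior × likelihood, so P(k | x) ∝ P(Z=k) f_k(x); normalise over all components.
Since both observations come from the same component, the likelihood for component k is f_k(x₁)·f_k(x₂).
  f_A = [e^(−1.3)·1.3^6/6! = 0.00182703] × [1.2236e-07] = 2.23554e-10
  f_B = [e^(−3.5)·3.5^6/6! = 0.0770983] × [0.000730402] = 5.63128e-05
  f_C = [e^(−9.0)·9.0^6/6! = 0.0910903] × [0.0970201] = 0.00883759
Weight by the priors:
  P(Z=A)·f_A = 0.24 × 2.23554e-10 = 5.3653e-11
  P(Z=B)·f_B = 0.55 × 5.63128e-05 = 3.0972e-05
  P(Z=C)·f_C = 0.21 × 0.00883759 = 0.00185589
Normaliser: 5.3653e-11 + 3.0972e-05 + 0.00185589 = 0.00188687
So the posterior for Population B is 3.0972e-05 / 0.00188687 ≈ 0.0164.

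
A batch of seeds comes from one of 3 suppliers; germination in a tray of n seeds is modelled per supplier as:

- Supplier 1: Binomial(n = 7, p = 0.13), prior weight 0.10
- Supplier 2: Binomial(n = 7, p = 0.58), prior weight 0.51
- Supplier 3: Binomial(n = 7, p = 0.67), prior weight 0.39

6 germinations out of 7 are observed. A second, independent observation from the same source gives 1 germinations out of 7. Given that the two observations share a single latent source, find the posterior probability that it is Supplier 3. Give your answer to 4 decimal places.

Posterior ∝ prior × likelihood, so P(k | x) ∝ P(Z=k) f_k(x); normalise over all components.
Since both observations come from the same component, the likelihood for component k is f_k(x₁)·f_k(x₂).
  p_1 = [C(7,6)·0.13^6·0.87^1 = 7·4.82681e-06·0.87 = 2.93953e-05] × [0.3946] = 1.15994e-05
  p_2 = [C(7,6)·0.58^6·0.42^1 = 7·0.0380687·0.42 = 0.111922] × [0.0222855] = 0.00249423
  p_3 = [C(7,6)·0.67^6·0.33^1 = 7·0.0904584·0.33 = 0.208959] × [0.00605698] = 0.00126566
Multiply by the mixture weights:
  P(Z=1)·p_1 = 0.10 × 1.15994e-05 = 1.15994e-06
  P(Z=2)·p_2 = 0.51 × 0.00249423 = 0.00127206
  P(Z=3)·p_3 = 0.39 × 0.00126566 = 0.000493608
Sum: 1.15994e-06 + 0.00127206 + 0.000493608 = 0.00176683
P(Supplier 3 | x) = 0.000493608 / 0.00176683 ≈ 0.2794

0.2794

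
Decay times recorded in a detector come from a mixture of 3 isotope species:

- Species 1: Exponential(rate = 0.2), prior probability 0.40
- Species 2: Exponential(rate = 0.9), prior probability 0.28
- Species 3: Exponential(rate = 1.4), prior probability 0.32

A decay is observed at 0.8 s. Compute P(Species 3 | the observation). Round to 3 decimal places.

0.434

By Bayes' theorem, P(k | x) = w_k f_k(x) / Σ_j w_j f_j(x).
Component likelihoods at x = 0.8 s:
  f_1 = 0.2·e^(−0.2·0.8) = 0.2·e^(−0.1600) = 0.170429
  f_2 = 0.9·e^(−0.9·0.8) = 0.9·e^(−0.7200) = 0.438077
  f_3 = 1.4·e^(−1.4·0.8) = 1.4·e^(−1.1200) = 0.456792
Weight by the priors:
  w_1·f_1 = 0.40 × 0.170429 = 0.0681715
  w_2·f_2 = 0.28 × 0.438077 = 0.122662
  w_3·f_3 = 0.32 × 0.456792 = 0.146173
Sum: 0.0681715 + 0.122662 + 0.146173 = 0.337006
P(Species 3 | x) = 0.146173 / 0.337006 ≈ 0.434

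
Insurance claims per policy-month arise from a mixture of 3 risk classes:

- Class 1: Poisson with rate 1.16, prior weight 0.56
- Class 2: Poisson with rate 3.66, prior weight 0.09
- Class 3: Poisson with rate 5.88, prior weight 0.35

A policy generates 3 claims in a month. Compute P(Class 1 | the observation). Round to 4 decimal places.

P(component k | x) = π_k·f_k(x) / marginal(x), where marginal(x) = Σ_j π_j·f_j(x).
Evaluate each component's likelihood at the observed value:
  L_1 = e^(−1.16)·1.16^3/3! = 0.0815532
  L_2 = e^(−3.66)·3.66^3/3! = 0.210268
  L_3 = e^(−5.88)·5.88^3/3! = 0.0946955
Multiply by the mixture weights:
  π_1·L_1 = 0.56 × 0.0815532 = 0.0456698
  π_2·L_2 = 0.09 × 0.210268 = 0.0189242
  π_3·L_3 = 0.35 × 0.0946955 = 0.0331434
Sum: 0.0456698 + 0.0189242 + 0.0331434 = 0.0977374
P(Class 1 | the observation) = 0.0456698 / 0.0977374 ≈ 0.4673

0.4673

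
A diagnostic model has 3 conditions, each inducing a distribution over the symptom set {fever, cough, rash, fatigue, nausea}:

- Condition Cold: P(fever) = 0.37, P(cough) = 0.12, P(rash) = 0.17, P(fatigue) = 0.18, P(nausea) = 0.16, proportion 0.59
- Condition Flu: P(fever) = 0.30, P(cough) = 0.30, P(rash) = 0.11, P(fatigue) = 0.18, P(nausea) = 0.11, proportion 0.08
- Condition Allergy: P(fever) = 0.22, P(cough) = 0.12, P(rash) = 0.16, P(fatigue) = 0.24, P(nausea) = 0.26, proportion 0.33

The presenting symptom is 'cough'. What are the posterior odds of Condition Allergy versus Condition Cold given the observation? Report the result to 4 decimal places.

0.5593

Only the two components matter; the odds are (π_i f_i(x)) / (π_j f_j(x)).
Component likelihoods at x = 'cough':
  p_Cold = 0.12
  p_Flu = 0.3
  p_Allergy = 0.12
0.0396 / 0.0708 ≈ 0.5593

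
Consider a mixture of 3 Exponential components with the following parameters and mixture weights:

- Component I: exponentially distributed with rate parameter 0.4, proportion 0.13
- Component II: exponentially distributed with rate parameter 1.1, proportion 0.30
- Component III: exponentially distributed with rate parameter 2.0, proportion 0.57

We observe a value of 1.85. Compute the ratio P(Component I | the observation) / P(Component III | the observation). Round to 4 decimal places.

0.8803

Posterior odds = (π_i f_i(x)) / (π_j f_j(x)); the normalising sum cancels.
Evaluate each component's likelihood at the observed value:
  p_I = 0.190846
  p_II = 0.143749
  p_III = 0.0494471
Odds = (0.13/0.57) × (0.190846/0.0494471) = 0.22807 × 3.85959 ≈ 0.8803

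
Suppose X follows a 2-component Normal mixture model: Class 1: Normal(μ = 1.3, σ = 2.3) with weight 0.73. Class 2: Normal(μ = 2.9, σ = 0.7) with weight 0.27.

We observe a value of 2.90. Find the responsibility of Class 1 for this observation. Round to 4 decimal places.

Posterior ∝ prior × likelihood, so P(k | x) ∝ w_k f_k(x); normalise over all components.
Normal densities:
  f_1 = (1/(2.3·√(2π)))·exp(−(2.90−1.3)²/(2·2.3²)) = 0.173453·exp(-0.24197) = 0.136175
  f_2 = (1/(0.7·√(2π)))·exp(−(2.90−2.9)²/(2·0.7²)) = 0.569918·exp(-0.00000) = 0.569918
Multiply by the mixture weights:
  w_1·f_1 = 0.73 × 0.136175 = 0.0994078
  w_2·f_2 = 0.27 × 0.569918 = 0.153878
Normaliser: 0.0994078 + 0.153878 = 0.253286
P(Class 1 | x) ≈ 0.3925

0.3925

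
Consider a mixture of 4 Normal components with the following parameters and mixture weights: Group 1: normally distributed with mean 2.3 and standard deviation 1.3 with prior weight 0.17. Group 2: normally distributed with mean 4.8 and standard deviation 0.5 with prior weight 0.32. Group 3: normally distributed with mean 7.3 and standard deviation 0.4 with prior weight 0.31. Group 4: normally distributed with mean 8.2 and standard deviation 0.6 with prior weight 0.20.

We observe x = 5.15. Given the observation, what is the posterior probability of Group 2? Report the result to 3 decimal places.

0.977

By Bayes' theorem, P(k | x) = π_k f_k(x) / Σ_j π_j f_j(x).
Normal densities:
  f_1 = 0.0277531
  f_2 = 0.624508
  f_3 = 5.31289e-07
  f_4 = 1.62785e-06
Unnormalised posteriors:
  π_1·f_1 = 0.17 × 0.0277531 = 0.00471802
  π_2·f_2 = 0.32 × 0.624508 = 0.199843
  π_3·f_3 = 0.31 × 5.31289e-07 = 1.64699e-07
  π_4·f_4 = 0.20 × 1.62785e-06 = 3.2557e-07
Normaliser: 0.00471802 + 0.199843 + 1.64699e-07 + 3.2557e-07 = 0.204561
P(Group 2 | data) ≈ 0.977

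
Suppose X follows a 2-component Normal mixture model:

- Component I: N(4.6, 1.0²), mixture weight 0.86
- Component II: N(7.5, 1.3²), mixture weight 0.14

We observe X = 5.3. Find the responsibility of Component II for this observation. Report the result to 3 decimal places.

0.037

Apply Bayes' rule: the posterior for each component is proportional to its prior times its likelihood at x.
Normal densities:
  f_I = (1/(1.0·√(2π)))·exp(−(5.3−4.6)²/(2·1.0²)) = 0.398942·exp(-0.24500) = 0.312254
  f_II = (1/(1.3·√(2π)))·exp(−(5.3−7.5)²/(2·1.3²)) = 0.306879·exp(-1.43195) = 0.0732955
Unnormalised posteriors:
  P(Z=I)·f_I = 0.86 × 0.312254 = 0.268538
  P(Z=II)·f_II = 0.14 × 0.0732955 = 0.0102614
Normaliser: 0.268538 + 0.0102614 = 0.2788
P(Component II | x) = 0.0102614 / 0.2788 ≈ 0.037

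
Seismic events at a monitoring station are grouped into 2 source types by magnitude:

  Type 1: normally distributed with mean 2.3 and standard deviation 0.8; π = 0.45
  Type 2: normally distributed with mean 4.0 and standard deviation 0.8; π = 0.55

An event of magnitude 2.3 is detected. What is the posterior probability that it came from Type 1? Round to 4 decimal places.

Posterior ∝ prior × likelihood, so P(k | x) ∝ π_k f_k(x); normalise over all components.
Evaluate each component's likelihood at the observed value:
  p_1 = (1/(0.8·√(2π)))·exp(−(2.3−2.3)²/(2·0.8²)) = 0.498678·exp(-0.00000) = 0.498678
  p_2 = (1/(0.8·√(2π)))·exp(−(2.3−4.0)²/(2·0.8²)) = 0.498678·exp(-2.25781) = 0.0521512
Prior × likelihood for each component:
  π_1·p_1 = 0.45 × 0.498678 = 0.224405
  π_2·p_2 = 0.55 × 0.0521512 = 0.0286832
Evidence: 0.224405 + 0.0286832 = 0.253088
Responsibility of Type 1: 0.224405 / 0.253088 ≈ 0.8867

0.8867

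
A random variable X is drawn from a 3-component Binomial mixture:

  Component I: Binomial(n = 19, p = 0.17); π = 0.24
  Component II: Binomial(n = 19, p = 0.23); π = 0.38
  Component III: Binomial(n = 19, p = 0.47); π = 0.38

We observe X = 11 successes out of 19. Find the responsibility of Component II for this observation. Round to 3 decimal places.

Apply Bayes' rule: the posterior for each component is proportional to its prior times its likelihood at x.
Evaluate each component's likelihood at the observed value:
  L_I = C(19,11)·0.17^11·0.83^8 = 75582·3.42719e-09·0.225229 = 5.8342e-05
  L_II = C(19,11)·0.23^11·0.77^8 = 75582·9.5281e-08·0.123574 = 0.000889919
  L_III = C(19,11)·0.47^11·0.53^8 = 75582·0.000247216·0.00622597 = 0.116333
Multiply by the mixture weights:
  w_I·L_I = 0.24 × 5.8342e-05 = 1.40021e-05
  w_II·L_II = 0.38 × 0.000889919 = 0.000338169
  w_III·L_III = 0.38 × 0.116333 = 0.0442064
Denominator: 1.40021e-05 + 0.000338169 + 0.0442064 = 0.0445586
P(Component II | the observation) = 0.000338169 / 0.0445586 ≈ 0.008

0.008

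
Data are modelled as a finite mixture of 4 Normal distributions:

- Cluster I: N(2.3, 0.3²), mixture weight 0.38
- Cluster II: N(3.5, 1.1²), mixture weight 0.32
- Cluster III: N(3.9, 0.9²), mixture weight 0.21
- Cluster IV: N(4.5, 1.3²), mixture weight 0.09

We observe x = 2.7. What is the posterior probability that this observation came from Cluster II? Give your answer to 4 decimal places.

0.2577

By Bayes' theorem, P(k | x) = π_k f_k(x) / Σ_j π_j f_j(x).
Evaluate each component's likelihood at the observed value:
  p_I = 0.5467
  p_II = 0.278396
  p_III = 0.182233
  p_IV = 0.117669
Prior × likelihood for each component:
  π_I·p_I = 0.38 × 0.5467 = 0.207746
  π_II·p_II = 0.32 × 0.278396 = 0.0890866
  π_III·p_III = 0.21 × 0.182233 = 0.038269
  π_IV·p_IV = 0.09 × 0.117669 = 0.0105902
Sum: 0.207746 + 0.0890866 + 0.038269 + 0.0105902 = 0.345692
So the posterior for Cluster II is 0.0890866 / 0.345692 ≈ 0.2577.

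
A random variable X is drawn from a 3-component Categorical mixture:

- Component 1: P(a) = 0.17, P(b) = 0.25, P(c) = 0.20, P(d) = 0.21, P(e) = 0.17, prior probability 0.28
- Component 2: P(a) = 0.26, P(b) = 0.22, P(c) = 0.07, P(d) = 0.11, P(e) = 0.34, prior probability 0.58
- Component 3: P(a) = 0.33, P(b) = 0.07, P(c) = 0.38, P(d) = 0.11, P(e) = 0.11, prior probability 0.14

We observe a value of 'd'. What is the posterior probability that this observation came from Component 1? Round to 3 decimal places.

0.426

By Bayes' theorem, P(k | x) = π_k f_k(x) / Σ_j π_j f_j(x).
Component likelihoods at x = 'd':
  L_1 = 0.21
  L_2 = 0.11
  L_3 = 0.11
Unnormalised posteriors:
  π_1·L_1 = 0.28 × 0.21 = 0.0588
  π_2·L_2 = 0.58 × 0.11 = 0.0638
  π_3·L_3 = 0.14 × 0.11 = 0.0154
Evidence: 0.0588 + 0.0638 + 0.0154 = 0.138
P(Component 1 | x) = 0.0588 / 0.138 ≈ 0.426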